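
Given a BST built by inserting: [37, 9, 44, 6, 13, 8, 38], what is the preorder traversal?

Tree insertion order: [37, 9, 44, 6, 13, 8, 38]
Tree (level-order array): [37, 9, 44, 6, 13, 38, None, None, 8]
Preorder traversal: [37, 9, 6, 8, 13, 44, 38]


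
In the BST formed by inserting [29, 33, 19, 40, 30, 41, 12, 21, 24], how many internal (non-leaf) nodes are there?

Tree built from: [29, 33, 19, 40, 30, 41, 12, 21, 24]
Tree (level-order array): [29, 19, 33, 12, 21, 30, 40, None, None, None, 24, None, None, None, 41]
Rule: An internal node has at least one child.
Per-node child counts:
  node 29: 2 child(ren)
  node 19: 2 child(ren)
  node 12: 0 child(ren)
  node 21: 1 child(ren)
  node 24: 0 child(ren)
  node 33: 2 child(ren)
  node 30: 0 child(ren)
  node 40: 1 child(ren)
  node 41: 0 child(ren)
Matching nodes: [29, 19, 21, 33, 40]
Count of internal (non-leaf) nodes: 5


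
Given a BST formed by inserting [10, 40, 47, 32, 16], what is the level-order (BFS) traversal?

Tree insertion order: [10, 40, 47, 32, 16]
Tree (level-order array): [10, None, 40, 32, 47, 16]
BFS from the root, enqueuing left then right child of each popped node:
  queue [10] -> pop 10, enqueue [40], visited so far: [10]
  queue [40] -> pop 40, enqueue [32, 47], visited so far: [10, 40]
  queue [32, 47] -> pop 32, enqueue [16], visited so far: [10, 40, 32]
  queue [47, 16] -> pop 47, enqueue [none], visited so far: [10, 40, 32, 47]
  queue [16] -> pop 16, enqueue [none], visited so far: [10, 40, 32, 47, 16]
Result: [10, 40, 32, 47, 16]


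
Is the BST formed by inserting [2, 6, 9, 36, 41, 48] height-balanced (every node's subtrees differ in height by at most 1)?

Tree (level-order array): [2, None, 6, None, 9, None, 36, None, 41, None, 48]
Definition: a tree is height-balanced if, at every node, |h(left) - h(right)| <= 1 (empty subtree has height -1).
Bottom-up per-node check:
  node 48: h_left=-1, h_right=-1, diff=0 [OK], height=0
  node 41: h_left=-1, h_right=0, diff=1 [OK], height=1
  node 36: h_left=-1, h_right=1, diff=2 [FAIL (|-1-1|=2 > 1)], height=2
  node 9: h_left=-1, h_right=2, diff=3 [FAIL (|-1-2|=3 > 1)], height=3
  node 6: h_left=-1, h_right=3, diff=4 [FAIL (|-1-3|=4 > 1)], height=4
  node 2: h_left=-1, h_right=4, diff=5 [FAIL (|-1-4|=5 > 1)], height=5
Node 36 violates the condition: |-1 - 1| = 2 > 1.
Result: Not balanced


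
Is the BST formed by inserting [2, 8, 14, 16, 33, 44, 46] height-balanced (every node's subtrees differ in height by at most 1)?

Tree (level-order array): [2, None, 8, None, 14, None, 16, None, 33, None, 44, None, 46]
Definition: a tree is height-balanced if, at every node, |h(left) - h(right)| <= 1 (empty subtree has height -1).
Bottom-up per-node check:
  node 46: h_left=-1, h_right=-1, diff=0 [OK], height=0
  node 44: h_left=-1, h_right=0, diff=1 [OK], height=1
  node 33: h_left=-1, h_right=1, diff=2 [FAIL (|-1-1|=2 > 1)], height=2
  node 16: h_left=-1, h_right=2, diff=3 [FAIL (|-1-2|=3 > 1)], height=3
  node 14: h_left=-1, h_right=3, diff=4 [FAIL (|-1-3|=4 > 1)], height=4
  node 8: h_left=-1, h_right=4, diff=5 [FAIL (|-1-4|=5 > 1)], height=5
  node 2: h_left=-1, h_right=5, diff=6 [FAIL (|-1-5|=6 > 1)], height=6
Node 33 violates the condition: |-1 - 1| = 2 > 1.
Result: Not balanced


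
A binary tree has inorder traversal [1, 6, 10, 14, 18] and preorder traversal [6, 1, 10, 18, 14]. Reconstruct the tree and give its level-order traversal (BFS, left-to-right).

Inorder:  [1, 6, 10, 14, 18]
Preorder: [6, 1, 10, 18, 14]
Algorithm: preorder visits root first, so consume preorder in order;
for each root, split the current inorder slice at that value into
left-subtree inorder and right-subtree inorder, then recurse.
Recursive splits:
  root=6; inorder splits into left=[1], right=[10, 14, 18]
  root=1; inorder splits into left=[], right=[]
  root=10; inorder splits into left=[], right=[14, 18]
  root=18; inorder splits into left=[14], right=[]
  root=14; inorder splits into left=[], right=[]
Reconstructed level-order: [6, 1, 10, 18, 14]


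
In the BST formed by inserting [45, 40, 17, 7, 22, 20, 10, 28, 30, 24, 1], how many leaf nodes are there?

Tree built from: [45, 40, 17, 7, 22, 20, 10, 28, 30, 24, 1]
Tree (level-order array): [45, 40, None, 17, None, 7, 22, 1, 10, 20, 28, None, None, None, None, None, None, 24, 30]
Rule: A leaf has 0 children.
Per-node child counts:
  node 45: 1 child(ren)
  node 40: 1 child(ren)
  node 17: 2 child(ren)
  node 7: 2 child(ren)
  node 1: 0 child(ren)
  node 10: 0 child(ren)
  node 22: 2 child(ren)
  node 20: 0 child(ren)
  node 28: 2 child(ren)
  node 24: 0 child(ren)
  node 30: 0 child(ren)
Matching nodes: [1, 10, 20, 24, 30]
Count of leaf nodes: 5


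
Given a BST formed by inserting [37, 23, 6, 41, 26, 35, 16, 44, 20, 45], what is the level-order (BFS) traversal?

Tree insertion order: [37, 23, 6, 41, 26, 35, 16, 44, 20, 45]
Tree (level-order array): [37, 23, 41, 6, 26, None, 44, None, 16, None, 35, None, 45, None, 20]
BFS from the root, enqueuing left then right child of each popped node:
  queue [37] -> pop 37, enqueue [23, 41], visited so far: [37]
  queue [23, 41] -> pop 23, enqueue [6, 26], visited so far: [37, 23]
  queue [41, 6, 26] -> pop 41, enqueue [44], visited so far: [37, 23, 41]
  queue [6, 26, 44] -> pop 6, enqueue [16], visited so far: [37, 23, 41, 6]
  queue [26, 44, 16] -> pop 26, enqueue [35], visited so far: [37, 23, 41, 6, 26]
  queue [44, 16, 35] -> pop 44, enqueue [45], visited so far: [37, 23, 41, 6, 26, 44]
  queue [16, 35, 45] -> pop 16, enqueue [20], visited so far: [37, 23, 41, 6, 26, 44, 16]
  queue [35, 45, 20] -> pop 35, enqueue [none], visited so far: [37, 23, 41, 6, 26, 44, 16, 35]
  queue [45, 20] -> pop 45, enqueue [none], visited so far: [37, 23, 41, 6, 26, 44, 16, 35, 45]
  queue [20] -> pop 20, enqueue [none], visited so far: [37, 23, 41, 6, 26, 44, 16, 35, 45, 20]
Result: [37, 23, 41, 6, 26, 44, 16, 35, 45, 20]


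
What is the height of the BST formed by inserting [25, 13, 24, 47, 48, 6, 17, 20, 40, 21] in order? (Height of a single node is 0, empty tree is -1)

Insertion order: [25, 13, 24, 47, 48, 6, 17, 20, 40, 21]
Tree (level-order array): [25, 13, 47, 6, 24, 40, 48, None, None, 17, None, None, None, None, None, None, 20, None, 21]
Compute height bottom-up (empty subtree = -1):
  height(6) = 1 + max(-1, -1) = 0
  height(21) = 1 + max(-1, -1) = 0
  height(20) = 1 + max(-1, 0) = 1
  height(17) = 1 + max(-1, 1) = 2
  height(24) = 1 + max(2, -1) = 3
  height(13) = 1 + max(0, 3) = 4
  height(40) = 1 + max(-1, -1) = 0
  height(48) = 1 + max(-1, -1) = 0
  height(47) = 1 + max(0, 0) = 1
  height(25) = 1 + max(4, 1) = 5
Height = 5


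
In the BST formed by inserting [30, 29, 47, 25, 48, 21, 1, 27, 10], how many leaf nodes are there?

Tree built from: [30, 29, 47, 25, 48, 21, 1, 27, 10]
Tree (level-order array): [30, 29, 47, 25, None, None, 48, 21, 27, None, None, 1, None, None, None, None, 10]
Rule: A leaf has 0 children.
Per-node child counts:
  node 30: 2 child(ren)
  node 29: 1 child(ren)
  node 25: 2 child(ren)
  node 21: 1 child(ren)
  node 1: 1 child(ren)
  node 10: 0 child(ren)
  node 27: 0 child(ren)
  node 47: 1 child(ren)
  node 48: 0 child(ren)
Matching nodes: [10, 27, 48]
Count of leaf nodes: 3


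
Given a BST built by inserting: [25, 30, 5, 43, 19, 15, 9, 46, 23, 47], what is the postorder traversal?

Tree insertion order: [25, 30, 5, 43, 19, 15, 9, 46, 23, 47]
Tree (level-order array): [25, 5, 30, None, 19, None, 43, 15, 23, None, 46, 9, None, None, None, None, 47]
Postorder traversal: [9, 15, 23, 19, 5, 47, 46, 43, 30, 25]


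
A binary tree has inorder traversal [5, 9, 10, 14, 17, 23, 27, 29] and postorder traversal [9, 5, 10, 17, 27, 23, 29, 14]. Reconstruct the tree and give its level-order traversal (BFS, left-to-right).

Inorder:   [5, 9, 10, 14, 17, 23, 27, 29]
Postorder: [9, 5, 10, 17, 27, 23, 29, 14]
Algorithm: postorder visits root last, so walk postorder right-to-left;
each value is the root of the current inorder slice — split it at that
value, recurse on the right subtree first, then the left.
Recursive splits:
  root=14; inorder splits into left=[5, 9, 10], right=[17, 23, 27, 29]
  root=29; inorder splits into left=[17, 23, 27], right=[]
  root=23; inorder splits into left=[17], right=[27]
  root=27; inorder splits into left=[], right=[]
  root=17; inorder splits into left=[], right=[]
  root=10; inorder splits into left=[5, 9], right=[]
  root=5; inorder splits into left=[], right=[9]
  root=9; inorder splits into left=[], right=[]
Reconstructed level-order: [14, 10, 29, 5, 23, 9, 17, 27]


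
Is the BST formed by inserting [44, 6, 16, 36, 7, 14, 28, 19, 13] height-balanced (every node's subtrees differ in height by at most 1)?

Tree (level-order array): [44, 6, None, None, 16, 7, 36, None, 14, 28, None, 13, None, 19]
Definition: a tree is height-balanced if, at every node, |h(left) - h(right)| <= 1 (empty subtree has height -1).
Bottom-up per-node check:
  node 13: h_left=-1, h_right=-1, diff=0 [OK], height=0
  node 14: h_left=0, h_right=-1, diff=1 [OK], height=1
  node 7: h_left=-1, h_right=1, diff=2 [FAIL (|-1-1|=2 > 1)], height=2
  node 19: h_left=-1, h_right=-1, diff=0 [OK], height=0
  node 28: h_left=0, h_right=-1, diff=1 [OK], height=1
  node 36: h_left=1, h_right=-1, diff=2 [FAIL (|1--1|=2 > 1)], height=2
  node 16: h_left=2, h_right=2, diff=0 [OK], height=3
  node 6: h_left=-1, h_right=3, diff=4 [FAIL (|-1-3|=4 > 1)], height=4
  node 44: h_left=4, h_right=-1, diff=5 [FAIL (|4--1|=5 > 1)], height=5
Node 7 violates the condition: |-1 - 1| = 2 > 1.
Result: Not balanced


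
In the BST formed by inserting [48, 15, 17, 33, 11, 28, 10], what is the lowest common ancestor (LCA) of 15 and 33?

Tree insertion order: [48, 15, 17, 33, 11, 28, 10]
Tree (level-order array): [48, 15, None, 11, 17, 10, None, None, 33, None, None, 28]
In a BST, the LCA of p=15, q=33 is the first node v on the
root-to-leaf path with p <= v <= q (go left if both < v, right if both > v).
Walk from root:
  at 48: both 15 and 33 < 48, go left
  at 15: 15 <= 15 <= 33, this is the LCA
LCA = 15


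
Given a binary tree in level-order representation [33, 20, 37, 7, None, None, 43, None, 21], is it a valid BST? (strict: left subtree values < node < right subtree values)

Level-order array: [33, 20, 37, 7, None, None, 43, None, 21]
Validate using subtree bounds (lo, hi): at each node, require lo < value < hi,
then recurse left with hi=value and right with lo=value.
Preorder trace (stopping at first violation):
  at node 33 with bounds (-inf, +inf): OK
  at node 20 with bounds (-inf, 33): OK
  at node 7 with bounds (-inf, 20): OK
  at node 21 with bounds (7, 20): VIOLATION
Node 21 violates its bound: not (7 < 21 < 20).
Result: Not a valid BST


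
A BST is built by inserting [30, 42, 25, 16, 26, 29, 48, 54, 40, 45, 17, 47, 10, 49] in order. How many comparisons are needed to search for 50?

Search path for 50: 30 -> 42 -> 48 -> 54 -> 49
Found: False
Comparisons: 5


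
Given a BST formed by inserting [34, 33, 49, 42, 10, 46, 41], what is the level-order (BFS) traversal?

Tree insertion order: [34, 33, 49, 42, 10, 46, 41]
Tree (level-order array): [34, 33, 49, 10, None, 42, None, None, None, 41, 46]
BFS from the root, enqueuing left then right child of each popped node:
  queue [34] -> pop 34, enqueue [33, 49], visited so far: [34]
  queue [33, 49] -> pop 33, enqueue [10], visited so far: [34, 33]
  queue [49, 10] -> pop 49, enqueue [42], visited so far: [34, 33, 49]
  queue [10, 42] -> pop 10, enqueue [none], visited so far: [34, 33, 49, 10]
  queue [42] -> pop 42, enqueue [41, 46], visited so far: [34, 33, 49, 10, 42]
  queue [41, 46] -> pop 41, enqueue [none], visited so far: [34, 33, 49, 10, 42, 41]
  queue [46] -> pop 46, enqueue [none], visited so far: [34, 33, 49, 10, 42, 41, 46]
Result: [34, 33, 49, 10, 42, 41, 46]


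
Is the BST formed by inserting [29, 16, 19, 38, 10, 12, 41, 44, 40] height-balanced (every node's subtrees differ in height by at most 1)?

Tree (level-order array): [29, 16, 38, 10, 19, None, 41, None, 12, None, None, 40, 44]
Definition: a tree is height-balanced if, at every node, |h(left) - h(right)| <= 1 (empty subtree has height -1).
Bottom-up per-node check:
  node 12: h_left=-1, h_right=-1, diff=0 [OK], height=0
  node 10: h_left=-1, h_right=0, diff=1 [OK], height=1
  node 19: h_left=-1, h_right=-1, diff=0 [OK], height=0
  node 16: h_left=1, h_right=0, diff=1 [OK], height=2
  node 40: h_left=-1, h_right=-1, diff=0 [OK], height=0
  node 44: h_left=-1, h_right=-1, diff=0 [OK], height=0
  node 41: h_left=0, h_right=0, diff=0 [OK], height=1
  node 38: h_left=-1, h_right=1, diff=2 [FAIL (|-1-1|=2 > 1)], height=2
  node 29: h_left=2, h_right=2, diff=0 [OK], height=3
Node 38 violates the condition: |-1 - 1| = 2 > 1.
Result: Not balanced


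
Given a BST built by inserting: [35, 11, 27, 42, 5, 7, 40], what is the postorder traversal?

Tree insertion order: [35, 11, 27, 42, 5, 7, 40]
Tree (level-order array): [35, 11, 42, 5, 27, 40, None, None, 7]
Postorder traversal: [7, 5, 27, 11, 40, 42, 35]


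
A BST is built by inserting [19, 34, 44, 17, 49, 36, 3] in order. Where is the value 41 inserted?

Starting tree (level order): [19, 17, 34, 3, None, None, 44, None, None, 36, 49]
Insertion path: 19 -> 34 -> 44 -> 36
Result: insert 41 as right child of 36
Final tree (level order): [19, 17, 34, 3, None, None, 44, None, None, 36, 49, None, 41]


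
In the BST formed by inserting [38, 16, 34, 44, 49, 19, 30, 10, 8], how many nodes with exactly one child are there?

Tree built from: [38, 16, 34, 44, 49, 19, 30, 10, 8]
Tree (level-order array): [38, 16, 44, 10, 34, None, 49, 8, None, 19, None, None, None, None, None, None, 30]
Rule: These are nodes with exactly 1 non-null child.
Per-node child counts:
  node 38: 2 child(ren)
  node 16: 2 child(ren)
  node 10: 1 child(ren)
  node 8: 0 child(ren)
  node 34: 1 child(ren)
  node 19: 1 child(ren)
  node 30: 0 child(ren)
  node 44: 1 child(ren)
  node 49: 0 child(ren)
Matching nodes: [10, 34, 19, 44]
Count of nodes with exactly one child: 4


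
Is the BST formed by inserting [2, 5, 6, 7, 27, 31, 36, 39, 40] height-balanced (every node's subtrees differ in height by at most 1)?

Tree (level-order array): [2, None, 5, None, 6, None, 7, None, 27, None, 31, None, 36, None, 39, None, 40]
Definition: a tree is height-balanced if, at every node, |h(left) - h(right)| <= 1 (empty subtree has height -1).
Bottom-up per-node check:
  node 40: h_left=-1, h_right=-1, diff=0 [OK], height=0
  node 39: h_left=-1, h_right=0, diff=1 [OK], height=1
  node 36: h_left=-1, h_right=1, diff=2 [FAIL (|-1-1|=2 > 1)], height=2
  node 31: h_left=-1, h_right=2, diff=3 [FAIL (|-1-2|=3 > 1)], height=3
  node 27: h_left=-1, h_right=3, diff=4 [FAIL (|-1-3|=4 > 1)], height=4
  node 7: h_left=-1, h_right=4, diff=5 [FAIL (|-1-4|=5 > 1)], height=5
  node 6: h_left=-1, h_right=5, diff=6 [FAIL (|-1-5|=6 > 1)], height=6
  node 5: h_left=-1, h_right=6, diff=7 [FAIL (|-1-6|=7 > 1)], height=7
  node 2: h_left=-1, h_right=7, diff=8 [FAIL (|-1-7|=8 > 1)], height=8
Node 36 violates the condition: |-1 - 1| = 2 > 1.
Result: Not balanced


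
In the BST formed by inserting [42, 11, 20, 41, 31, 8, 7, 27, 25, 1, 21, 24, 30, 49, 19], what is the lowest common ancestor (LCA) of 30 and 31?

Tree insertion order: [42, 11, 20, 41, 31, 8, 7, 27, 25, 1, 21, 24, 30, 49, 19]
Tree (level-order array): [42, 11, 49, 8, 20, None, None, 7, None, 19, 41, 1, None, None, None, 31, None, None, None, 27, None, 25, 30, 21, None, None, None, None, 24]
In a BST, the LCA of p=30, q=31 is the first node v on the
root-to-leaf path with p <= v <= q (go left if both < v, right if both > v).
Walk from root:
  at 42: both 30 and 31 < 42, go left
  at 11: both 30 and 31 > 11, go right
  at 20: both 30 and 31 > 20, go right
  at 41: both 30 and 31 < 41, go left
  at 31: 30 <= 31 <= 31, this is the LCA
LCA = 31


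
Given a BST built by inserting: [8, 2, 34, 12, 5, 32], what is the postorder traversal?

Tree insertion order: [8, 2, 34, 12, 5, 32]
Tree (level-order array): [8, 2, 34, None, 5, 12, None, None, None, None, 32]
Postorder traversal: [5, 2, 32, 12, 34, 8]


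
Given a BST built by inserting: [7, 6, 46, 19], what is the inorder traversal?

Tree insertion order: [7, 6, 46, 19]
Tree (level-order array): [7, 6, 46, None, None, 19]
Inorder traversal: [6, 7, 19, 46]


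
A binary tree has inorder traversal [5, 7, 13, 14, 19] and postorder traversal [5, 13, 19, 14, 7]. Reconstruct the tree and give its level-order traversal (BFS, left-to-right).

Inorder:   [5, 7, 13, 14, 19]
Postorder: [5, 13, 19, 14, 7]
Algorithm: postorder visits root last, so walk postorder right-to-left;
each value is the root of the current inorder slice — split it at that
value, recurse on the right subtree first, then the left.
Recursive splits:
  root=7; inorder splits into left=[5], right=[13, 14, 19]
  root=14; inorder splits into left=[13], right=[19]
  root=19; inorder splits into left=[], right=[]
  root=13; inorder splits into left=[], right=[]
  root=5; inorder splits into left=[], right=[]
Reconstructed level-order: [7, 5, 14, 13, 19]


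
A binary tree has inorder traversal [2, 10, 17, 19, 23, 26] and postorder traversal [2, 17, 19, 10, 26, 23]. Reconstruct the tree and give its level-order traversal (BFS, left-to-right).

Inorder:   [2, 10, 17, 19, 23, 26]
Postorder: [2, 17, 19, 10, 26, 23]
Algorithm: postorder visits root last, so walk postorder right-to-left;
each value is the root of the current inorder slice — split it at that
value, recurse on the right subtree first, then the left.
Recursive splits:
  root=23; inorder splits into left=[2, 10, 17, 19], right=[26]
  root=26; inorder splits into left=[], right=[]
  root=10; inorder splits into left=[2], right=[17, 19]
  root=19; inorder splits into left=[17], right=[]
  root=17; inorder splits into left=[], right=[]
  root=2; inorder splits into left=[], right=[]
Reconstructed level-order: [23, 10, 26, 2, 19, 17]


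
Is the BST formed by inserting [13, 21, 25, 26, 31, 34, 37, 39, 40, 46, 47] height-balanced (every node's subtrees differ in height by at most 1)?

Tree (level-order array): [13, None, 21, None, 25, None, 26, None, 31, None, 34, None, 37, None, 39, None, 40, None, 46, None, 47]
Definition: a tree is height-balanced if, at every node, |h(left) - h(right)| <= 1 (empty subtree has height -1).
Bottom-up per-node check:
  node 47: h_left=-1, h_right=-1, diff=0 [OK], height=0
  node 46: h_left=-1, h_right=0, diff=1 [OK], height=1
  node 40: h_left=-1, h_right=1, diff=2 [FAIL (|-1-1|=2 > 1)], height=2
  node 39: h_left=-1, h_right=2, diff=3 [FAIL (|-1-2|=3 > 1)], height=3
  node 37: h_left=-1, h_right=3, diff=4 [FAIL (|-1-3|=4 > 1)], height=4
  node 34: h_left=-1, h_right=4, diff=5 [FAIL (|-1-4|=5 > 1)], height=5
  node 31: h_left=-1, h_right=5, diff=6 [FAIL (|-1-5|=6 > 1)], height=6
  node 26: h_left=-1, h_right=6, diff=7 [FAIL (|-1-6|=7 > 1)], height=7
  node 25: h_left=-1, h_right=7, diff=8 [FAIL (|-1-7|=8 > 1)], height=8
  node 21: h_left=-1, h_right=8, diff=9 [FAIL (|-1-8|=9 > 1)], height=9
  node 13: h_left=-1, h_right=9, diff=10 [FAIL (|-1-9|=10 > 1)], height=10
Node 40 violates the condition: |-1 - 1| = 2 > 1.
Result: Not balanced


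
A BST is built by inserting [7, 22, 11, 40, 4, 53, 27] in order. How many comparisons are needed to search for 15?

Search path for 15: 7 -> 22 -> 11
Found: False
Comparisons: 3


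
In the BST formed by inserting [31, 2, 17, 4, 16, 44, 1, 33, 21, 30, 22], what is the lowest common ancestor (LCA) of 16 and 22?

Tree insertion order: [31, 2, 17, 4, 16, 44, 1, 33, 21, 30, 22]
Tree (level-order array): [31, 2, 44, 1, 17, 33, None, None, None, 4, 21, None, None, None, 16, None, 30, None, None, 22]
In a BST, the LCA of p=16, q=22 is the first node v on the
root-to-leaf path with p <= v <= q (go left if both < v, right if both > v).
Walk from root:
  at 31: both 16 and 22 < 31, go left
  at 2: both 16 and 22 > 2, go right
  at 17: 16 <= 17 <= 22, this is the LCA
LCA = 17


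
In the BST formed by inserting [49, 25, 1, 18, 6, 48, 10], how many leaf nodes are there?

Tree built from: [49, 25, 1, 18, 6, 48, 10]
Tree (level-order array): [49, 25, None, 1, 48, None, 18, None, None, 6, None, None, 10]
Rule: A leaf has 0 children.
Per-node child counts:
  node 49: 1 child(ren)
  node 25: 2 child(ren)
  node 1: 1 child(ren)
  node 18: 1 child(ren)
  node 6: 1 child(ren)
  node 10: 0 child(ren)
  node 48: 0 child(ren)
Matching nodes: [10, 48]
Count of leaf nodes: 2


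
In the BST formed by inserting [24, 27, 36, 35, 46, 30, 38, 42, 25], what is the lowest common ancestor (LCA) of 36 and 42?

Tree insertion order: [24, 27, 36, 35, 46, 30, 38, 42, 25]
Tree (level-order array): [24, None, 27, 25, 36, None, None, 35, 46, 30, None, 38, None, None, None, None, 42]
In a BST, the LCA of p=36, q=42 is the first node v on the
root-to-leaf path with p <= v <= q (go left if both < v, right if both > v).
Walk from root:
  at 24: both 36 and 42 > 24, go right
  at 27: both 36 and 42 > 27, go right
  at 36: 36 <= 36 <= 42, this is the LCA
LCA = 36


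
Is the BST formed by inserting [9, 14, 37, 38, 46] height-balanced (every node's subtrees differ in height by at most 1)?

Tree (level-order array): [9, None, 14, None, 37, None, 38, None, 46]
Definition: a tree is height-balanced if, at every node, |h(left) - h(right)| <= 1 (empty subtree has height -1).
Bottom-up per-node check:
  node 46: h_left=-1, h_right=-1, diff=0 [OK], height=0
  node 38: h_left=-1, h_right=0, diff=1 [OK], height=1
  node 37: h_left=-1, h_right=1, diff=2 [FAIL (|-1-1|=2 > 1)], height=2
  node 14: h_left=-1, h_right=2, diff=3 [FAIL (|-1-2|=3 > 1)], height=3
  node 9: h_left=-1, h_right=3, diff=4 [FAIL (|-1-3|=4 > 1)], height=4
Node 37 violates the condition: |-1 - 1| = 2 > 1.
Result: Not balanced


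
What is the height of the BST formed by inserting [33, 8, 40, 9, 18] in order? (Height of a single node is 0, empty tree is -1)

Insertion order: [33, 8, 40, 9, 18]
Tree (level-order array): [33, 8, 40, None, 9, None, None, None, 18]
Compute height bottom-up (empty subtree = -1):
  height(18) = 1 + max(-1, -1) = 0
  height(9) = 1 + max(-1, 0) = 1
  height(8) = 1 + max(-1, 1) = 2
  height(40) = 1 + max(-1, -1) = 0
  height(33) = 1 + max(2, 0) = 3
Height = 3


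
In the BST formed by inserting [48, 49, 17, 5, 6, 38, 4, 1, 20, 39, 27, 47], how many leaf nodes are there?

Tree built from: [48, 49, 17, 5, 6, 38, 4, 1, 20, 39, 27, 47]
Tree (level-order array): [48, 17, 49, 5, 38, None, None, 4, 6, 20, 39, 1, None, None, None, None, 27, None, 47]
Rule: A leaf has 0 children.
Per-node child counts:
  node 48: 2 child(ren)
  node 17: 2 child(ren)
  node 5: 2 child(ren)
  node 4: 1 child(ren)
  node 1: 0 child(ren)
  node 6: 0 child(ren)
  node 38: 2 child(ren)
  node 20: 1 child(ren)
  node 27: 0 child(ren)
  node 39: 1 child(ren)
  node 47: 0 child(ren)
  node 49: 0 child(ren)
Matching nodes: [1, 6, 27, 47, 49]
Count of leaf nodes: 5


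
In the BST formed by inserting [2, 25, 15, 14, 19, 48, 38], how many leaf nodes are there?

Tree built from: [2, 25, 15, 14, 19, 48, 38]
Tree (level-order array): [2, None, 25, 15, 48, 14, 19, 38]
Rule: A leaf has 0 children.
Per-node child counts:
  node 2: 1 child(ren)
  node 25: 2 child(ren)
  node 15: 2 child(ren)
  node 14: 0 child(ren)
  node 19: 0 child(ren)
  node 48: 1 child(ren)
  node 38: 0 child(ren)
Matching nodes: [14, 19, 38]
Count of leaf nodes: 3


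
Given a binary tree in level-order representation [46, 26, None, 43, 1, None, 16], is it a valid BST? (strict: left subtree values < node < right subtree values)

Level-order array: [46, 26, None, 43, 1, None, 16]
Validate using subtree bounds (lo, hi): at each node, require lo < value < hi,
then recurse left with hi=value and right with lo=value.
Preorder trace (stopping at first violation):
  at node 46 with bounds (-inf, +inf): OK
  at node 26 with bounds (-inf, 46): OK
  at node 43 with bounds (-inf, 26): VIOLATION
Node 43 violates its bound: not (-inf < 43 < 26).
Result: Not a valid BST


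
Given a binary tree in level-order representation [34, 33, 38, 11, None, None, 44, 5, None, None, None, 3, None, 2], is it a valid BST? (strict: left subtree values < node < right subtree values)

Level-order array: [34, 33, 38, 11, None, None, 44, 5, None, None, None, 3, None, 2]
Validate using subtree bounds (lo, hi): at each node, require lo < value < hi,
then recurse left with hi=value and right with lo=value.
Preorder trace (stopping at first violation):
  at node 34 with bounds (-inf, +inf): OK
  at node 33 with bounds (-inf, 34): OK
  at node 11 with bounds (-inf, 33): OK
  at node 5 with bounds (-inf, 11): OK
  at node 3 with bounds (-inf, 5): OK
  at node 2 with bounds (-inf, 3): OK
  at node 38 with bounds (34, +inf): OK
  at node 44 with bounds (38, +inf): OK
No violation found at any node.
Result: Valid BST


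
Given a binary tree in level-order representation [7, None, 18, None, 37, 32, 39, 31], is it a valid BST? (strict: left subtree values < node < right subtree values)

Level-order array: [7, None, 18, None, 37, 32, 39, 31]
Validate using subtree bounds (lo, hi): at each node, require lo < value < hi,
then recurse left with hi=value and right with lo=value.
Preorder trace (stopping at first violation):
  at node 7 with bounds (-inf, +inf): OK
  at node 18 with bounds (7, +inf): OK
  at node 37 with bounds (18, +inf): OK
  at node 32 with bounds (18, 37): OK
  at node 31 with bounds (18, 32): OK
  at node 39 with bounds (37, +inf): OK
No violation found at any node.
Result: Valid BST


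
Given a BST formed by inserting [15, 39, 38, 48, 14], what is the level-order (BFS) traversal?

Tree insertion order: [15, 39, 38, 48, 14]
Tree (level-order array): [15, 14, 39, None, None, 38, 48]
BFS from the root, enqueuing left then right child of each popped node:
  queue [15] -> pop 15, enqueue [14, 39], visited so far: [15]
  queue [14, 39] -> pop 14, enqueue [none], visited so far: [15, 14]
  queue [39] -> pop 39, enqueue [38, 48], visited so far: [15, 14, 39]
  queue [38, 48] -> pop 38, enqueue [none], visited so far: [15, 14, 39, 38]
  queue [48] -> pop 48, enqueue [none], visited so far: [15, 14, 39, 38, 48]
Result: [15, 14, 39, 38, 48]


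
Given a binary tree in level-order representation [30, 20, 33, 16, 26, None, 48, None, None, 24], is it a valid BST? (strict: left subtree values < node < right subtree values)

Level-order array: [30, 20, 33, 16, 26, None, 48, None, None, 24]
Validate using subtree bounds (lo, hi): at each node, require lo < value < hi,
then recurse left with hi=value and right with lo=value.
Preorder trace (stopping at first violation):
  at node 30 with bounds (-inf, +inf): OK
  at node 20 with bounds (-inf, 30): OK
  at node 16 with bounds (-inf, 20): OK
  at node 26 with bounds (20, 30): OK
  at node 24 with bounds (20, 26): OK
  at node 33 with bounds (30, +inf): OK
  at node 48 with bounds (33, +inf): OK
No violation found at any node.
Result: Valid BST


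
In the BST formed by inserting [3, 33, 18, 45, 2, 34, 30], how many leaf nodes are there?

Tree built from: [3, 33, 18, 45, 2, 34, 30]
Tree (level-order array): [3, 2, 33, None, None, 18, 45, None, 30, 34]
Rule: A leaf has 0 children.
Per-node child counts:
  node 3: 2 child(ren)
  node 2: 0 child(ren)
  node 33: 2 child(ren)
  node 18: 1 child(ren)
  node 30: 0 child(ren)
  node 45: 1 child(ren)
  node 34: 0 child(ren)
Matching nodes: [2, 30, 34]
Count of leaf nodes: 3


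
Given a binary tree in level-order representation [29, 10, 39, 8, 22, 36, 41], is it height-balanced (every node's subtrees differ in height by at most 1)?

Tree (level-order array): [29, 10, 39, 8, 22, 36, 41]
Definition: a tree is height-balanced if, at every node, |h(left) - h(right)| <= 1 (empty subtree has height -1).
Bottom-up per-node check:
  node 8: h_left=-1, h_right=-1, diff=0 [OK], height=0
  node 22: h_left=-1, h_right=-1, diff=0 [OK], height=0
  node 10: h_left=0, h_right=0, diff=0 [OK], height=1
  node 36: h_left=-1, h_right=-1, diff=0 [OK], height=0
  node 41: h_left=-1, h_right=-1, diff=0 [OK], height=0
  node 39: h_left=0, h_right=0, diff=0 [OK], height=1
  node 29: h_left=1, h_right=1, diff=0 [OK], height=2
All nodes satisfy the balance condition.
Result: Balanced


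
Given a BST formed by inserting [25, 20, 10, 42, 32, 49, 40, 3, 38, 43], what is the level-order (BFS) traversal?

Tree insertion order: [25, 20, 10, 42, 32, 49, 40, 3, 38, 43]
Tree (level-order array): [25, 20, 42, 10, None, 32, 49, 3, None, None, 40, 43, None, None, None, 38]
BFS from the root, enqueuing left then right child of each popped node:
  queue [25] -> pop 25, enqueue [20, 42], visited so far: [25]
  queue [20, 42] -> pop 20, enqueue [10], visited so far: [25, 20]
  queue [42, 10] -> pop 42, enqueue [32, 49], visited so far: [25, 20, 42]
  queue [10, 32, 49] -> pop 10, enqueue [3], visited so far: [25, 20, 42, 10]
  queue [32, 49, 3] -> pop 32, enqueue [40], visited so far: [25, 20, 42, 10, 32]
  queue [49, 3, 40] -> pop 49, enqueue [43], visited so far: [25, 20, 42, 10, 32, 49]
  queue [3, 40, 43] -> pop 3, enqueue [none], visited so far: [25, 20, 42, 10, 32, 49, 3]
  queue [40, 43] -> pop 40, enqueue [38], visited so far: [25, 20, 42, 10, 32, 49, 3, 40]
  queue [43, 38] -> pop 43, enqueue [none], visited so far: [25, 20, 42, 10, 32, 49, 3, 40, 43]
  queue [38] -> pop 38, enqueue [none], visited so far: [25, 20, 42, 10, 32, 49, 3, 40, 43, 38]
Result: [25, 20, 42, 10, 32, 49, 3, 40, 43, 38]


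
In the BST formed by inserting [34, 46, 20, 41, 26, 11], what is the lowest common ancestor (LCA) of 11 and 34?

Tree insertion order: [34, 46, 20, 41, 26, 11]
Tree (level-order array): [34, 20, 46, 11, 26, 41]
In a BST, the LCA of p=11, q=34 is the first node v on the
root-to-leaf path with p <= v <= q (go left if both < v, right if both > v).
Walk from root:
  at 34: 11 <= 34 <= 34, this is the LCA
LCA = 34


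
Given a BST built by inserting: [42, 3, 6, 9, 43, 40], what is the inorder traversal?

Tree insertion order: [42, 3, 6, 9, 43, 40]
Tree (level-order array): [42, 3, 43, None, 6, None, None, None, 9, None, 40]
Inorder traversal: [3, 6, 9, 40, 42, 43]


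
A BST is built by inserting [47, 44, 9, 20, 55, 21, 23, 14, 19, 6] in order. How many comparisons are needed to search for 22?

Search path for 22: 47 -> 44 -> 9 -> 20 -> 21 -> 23
Found: False
Comparisons: 6


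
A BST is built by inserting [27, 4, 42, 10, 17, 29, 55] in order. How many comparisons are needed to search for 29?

Search path for 29: 27 -> 42 -> 29
Found: True
Comparisons: 3


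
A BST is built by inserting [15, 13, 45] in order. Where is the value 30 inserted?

Starting tree (level order): [15, 13, 45]
Insertion path: 15 -> 45
Result: insert 30 as left child of 45
Final tree (level order): [15, 13, 45, None, None, 30]


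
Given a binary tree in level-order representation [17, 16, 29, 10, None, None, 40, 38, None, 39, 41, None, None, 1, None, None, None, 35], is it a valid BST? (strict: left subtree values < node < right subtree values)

Level-order array: [17, 16, 29, 10, None, None, 40, 38, None, 39, 41, None, None, 1, None, None, None, 35]
Validate using subtree bounds (lo, hi): at each node, require lo < value < hi,
then recurse left with hi=value and right with lo=value.
Preorder trace (stopping at first violation):
  at node 17 with bounds (-inf, +inf): OK
  at node 16 with bounds (-inf, 17): OK
  at node 10 with bounds (-inf, 16): OK
  at node 38 with bounds (-inf, 10): VIOLATION
Node 38 violates its bound: not (-inf < 38 < 10).
Result: Not a valid BST


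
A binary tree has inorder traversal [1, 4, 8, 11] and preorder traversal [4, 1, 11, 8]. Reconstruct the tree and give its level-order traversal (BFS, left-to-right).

Inorder:  [1, 4, 8, 11]
Preorder: [4, 1, 11, 8]
Algorithm: preorder visits root first, so consume preorder in order;
for each root, split the current inorder slice at that value into
left-subtree inorder and right-subtree inorder, then recurse.
Recursive splits:
  root=4; inorder splits into left=[1], right=[8, 11]
  root=1; inorder splits into left=[], right=[]
  root=11; inorder splits into left=[8], right=[]
  root=8; inorder splits into left=[], right=[]
Reconstructed level-order: [4, 1, 11, 8]


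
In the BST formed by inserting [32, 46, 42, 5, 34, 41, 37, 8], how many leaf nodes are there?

Tree built from: [32, 46, 42, 5, 34, 41, 37, 8]
Tree (level-order array): [32, 5, 46, None, 8, 42, None, None, None, 34, None, None, 41, 37]
Rule: A leaf has 0 children.
Per-node child counts:
  node 32: 2 child(ren)
  node 5: 1 child(ren)
  node 8: 0 child(ren)
  node 46: 1 child(ren)
  node 42: 1 child(ren)
  node 34: 1 child(ren)
  node 41: 1 child(ren)
  node 37: 0 child(ren)
Matching nodes: [8, 37]
Count of leaf nodes: 2


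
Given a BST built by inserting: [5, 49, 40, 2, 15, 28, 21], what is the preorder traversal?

Tree insertion order: [5, 49, 40, 2, 15, 28, 21]
Tree (level-order array): [5, 2, 49, None, None, 40, None, 15, None, None, 28, 21]
Preorder traversal: [5, 2, 49, 40, 15, 28, 21]


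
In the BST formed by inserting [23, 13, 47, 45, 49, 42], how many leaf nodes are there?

Tree built from: [23, 13, 47, 45, 49, 42]
Tree (level-order array): [23, 13, 47, None, None, 45, 49, 42]
Rule: A leaf has 0 children.
Per-node child counts:
  node 23: 2 child(ren)
  node 13: 0 child(ren)
  node 47: 2 child(ren)
  node 45: 1 child(ren)
  node 42: 0 child(ren)
  node 49: 0 child(ren)
Matching nodes: [13, 42, 49]
Count of leaf nodes: 3


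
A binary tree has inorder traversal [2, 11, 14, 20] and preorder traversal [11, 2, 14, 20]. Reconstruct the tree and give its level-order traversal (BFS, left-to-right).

Inorder:  [2, 11, 14, 20]
Preorder: [11, 2, 14, 20]
Algorithm: preorder visits root first, so consume preorder in order;
for each root, split the current inorder slice at that value into
left-subtree inorder and right-subtree inorder, then recurse.
Recursive splits:
  root=11; inorder splits into left=[2], right=[14, 20]
  root=2; inorder splits into left=[], right=[]
  root=14; inorder splits into left=[], right=[20]
  root=20; inorder splits into left=[], right=[]
Reconstructed level-order: [11, 2, 14, 20]


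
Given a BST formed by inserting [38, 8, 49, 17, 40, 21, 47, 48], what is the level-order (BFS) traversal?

Tree insertion order: [38, 8, 49, 17, 40, 21, 47, 48]
Tree (level-order array): [38, 8, 49, None, 17, 40, None, None, 21, None, 47, None, None, None, 48]
BFS from the root, enqueuing left then right child of each popped node:
  queue [38] -> pop 38, enqueue [8, 49], visited so far: [38]
  queue [8, 49] -> pop 8, enqueue [17], visited so far: [38, 8]
  queue [49, 17] -> pop 49, enqueue [40], visited so far: [38, 8, 49]
  queue [17, 40] -> pop 17, enqueue [21], visited so far: [38, 8, 49, 17]
  queue [40, 21] -> pop 40, enqueue [47], visited so far: [38, 8, 49, 17, 40]
  queue [21, 47] -> pop 21, enqueue [none], visited so far: [38, 8, 49, 17, 40, 21]
  queue [47] -> pop 47, enqueue [48], visited so far: [38, 8, 49, 17, 40, 21, 47]
  queue [48] -> pop 48, enqueue [none], visited so far: [38, 8, 49, 17, 40, 21, 47, 48]
Result: [38, 8, 49, 17, 40, 21, 47, 48]


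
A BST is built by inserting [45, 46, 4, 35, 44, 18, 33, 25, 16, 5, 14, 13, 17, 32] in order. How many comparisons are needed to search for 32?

Search path for 32: 45 -> 4 -> 35 -> 18 -> 33 -> 25 -> 32
Found: True
Comparisons: 7


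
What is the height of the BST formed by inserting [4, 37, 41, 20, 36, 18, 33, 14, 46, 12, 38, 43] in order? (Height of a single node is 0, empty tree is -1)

Insertion order: [4, 37, 41, 20, 36, 18, 33, 14, 46, 12, 38, 43]
Tree (level-order array): [4, None, 37, 20, 41, 18, 36, 38, 46, 14, None, 33, None, None, None, 43, None, 12]
Compute height bottom-up (empty subtree = -1):
  height(12) = 1 + max(-1, -1) = 0
  height(14) = 1 + max(0, -1) = 1
  height(18) = 1 + max(1, -1) = 2
  height(33) = 1 + max(-1, -1) = 0
  height(36) = 1 + max(0, -1) = 1
  height(20) = 1 + max(2, 1) = 3
  height(38) = 1 + max(-1, -1) = 0
  height(43) = 1 + max(-1, -1) = 0
  height(46) = 1 + max(0, -1) = 1
  height(41) = 1 + max(0, 1) = 2
  height(37) = 1 + max(3, 2) = 4
  height(4) = 1 + max(-1, 4) = 5
Height = 5


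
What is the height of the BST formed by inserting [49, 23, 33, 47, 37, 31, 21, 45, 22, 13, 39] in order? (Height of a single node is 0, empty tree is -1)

Insertion order: [49, 23, 33, 47, 37, 31, 21, 45, 22, 13, 39]
Tree (level-order array): [49, 23, None, 21, 33, 13, 22, 31, 47, None, None, None, None, None, None, 37, None, None, 45, 39]
Compute height bottom-up (empty subtree = -1):
  height(13) = 1 + max(-1, -1) = 0
  height(22) = 1 + max(-1, -1) = 0
  height(21) = 1 + max(0, 0) = 1
  height(31) = 1 + max(-1, -1) = 0
  height(39) = 1 + max(-1, -1) = 0
  height(45) = 1 + max(0, -1) = 1
  height(37) = 1 + max(-1, 1) = 2
  height(47) = 1 + max(2, -1) = 3
  height(33) = 1 + max(0, 3) = 4
  height(23) = 1 + max(1, 4) = 5
  height(49) = 1 + max(5, -1) = 6
Height = 6


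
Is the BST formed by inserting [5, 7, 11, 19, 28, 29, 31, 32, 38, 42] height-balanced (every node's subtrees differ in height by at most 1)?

Tree (level-order array): [5, None, 7, None, 11, None, 19, None, 28, None, 29, None, 31, None, 32, None, 38, None, 42]
Definition: a tree is height-balanced if, at every node, |h(left) - h(right)| <= 1 (empty subtree has height -1).
Bottom-up per-node check:
  node 42: h_left=-1, h_right=-1, diff=0 [OK], height=0
  node 38: h_left=-1, h_right=0, diff=1 [OK], height=1
  node 32: h_left=-1, h_right=1, diff=2 [FAIL (|-1-1|=2 > 1)], height=2
  node 31: h_left=-1, h_right=2, diff=3 [FAIL (|-1-2|=3 > 1)], height=3
  node 29: h_left=-1, h_right=3, diff=4 [FAIL (|-1-3|=4 > 1)], height=4
  node 28: h_left=-1, h_right=4, diff=5 [FAIL (|-1-4|=5 > 1)], height=5
  node 19: h_left=-1, h_right=5, diff=6 [FAIL (|-1-5|=6 > 1)], height=6
  node 11: h_left=-1, h_right=6, diff=7 [FAIL (|-1-6|=7 > 1)], height=7
  node 7: h_left=-1, h_right=7, diff=8 [FAIL (|-1-7|=8 > 1)], height=8
  node 5: h_left=-1, h_right=8, diff=9 [FAIL (|-1-8|=9 > 1)], height=9
Node 32 violates the condition: |-1 - 1| = 2 > 1.
Result: Not balanced


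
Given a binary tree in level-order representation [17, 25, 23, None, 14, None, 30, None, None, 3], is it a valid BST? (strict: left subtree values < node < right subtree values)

Level-order array: [17, 25, 23, None, 14, None, 30, None, None, 3]
Validate using subtree bounds (lo, hi): at each node, require lo < value < hi,
then recurse left with hi=value and right with lo=value.
Preorder trace (stopping at first violation):
  at node 17 with bounds (-inf, +inf): OK
  at node 25 with bounds (-inf, 17): VIOLATION
Node 25 violates its bound: not (-inf < 25 < 17).
Result: Not a valid BST


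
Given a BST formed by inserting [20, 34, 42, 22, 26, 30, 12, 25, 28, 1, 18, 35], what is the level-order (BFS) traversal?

Tree insertion order: [20, 34, 42, 22, 26, 30, 12, 25, 28, 1, 18, 35]
Tree (level-order array): [20, 12, 34, 1, 18, 22, 42, None, None, None, None, None, 26, 35, None, 25, 30, None, None, None, None, 28]
BFS from the root, enqueuing left then right child of each popped node:
  queue [20] -> pop 20, enqueue [12, 34], visited so far: [20]
  queue [12, 34] -> pop 12, enqueue [1, 18], visited so far: [20, 12]
  queue [34, 1, 18] -> pop 34, enqueue [22, 42], visited so far: [20, 12, 34]
  queue [1, 18, 22, 42] -> pop 1, enqueue [none], visited so far: [20, 12, 34, 1]
  queue [18, 22, 42] -> pop 18, enqueue [none], visited so far: [20, 12, 34, 1, 18]
  queue [22, 42] -> pop 22, enqueue [26], visited so far: [20, 12, 34, 1, 18, 22]
  queue [42, 26] -> pop 42, enqueue [35], visited so far: [20, 12, 34, 1, 18, 22, 42]
  queue [26, 35] -> pop 26, enqueue [25, 30], visited so far: [20, 12, 34, 1, 18, 22, 42, 26]
  queue [35, 25, 30] -> pop 35, enqueue [none], visited so far: [20, 12, 34, 1, 18, 22, 42, 26, 35]
  queue [25, 30] -> pop 25, enqueue [none], visited so far: [20, 12, 34, 1, 18, 22, 42, 26, 35, 25]
  queue [30] -> pop 30, enqueue [28], visited so far: [20, 12, 34, 1, 18, 22, 42, 26, 35, 25, 30]
  queue [28] -> pop 28, enqueue [none], visited so far: [20, 12, 34, 1, 18, 22, 42, 26, 35, 25, 30, 28]
Result: [20, 12, 34, 1, 18, 22, 42, 26, 35, 25, 30, 28]
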